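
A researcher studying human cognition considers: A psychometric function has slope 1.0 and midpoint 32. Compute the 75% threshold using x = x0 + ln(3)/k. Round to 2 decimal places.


At P = 0.75: 0.75 = 1/(1 + e^(-k*(x-x0)))
Solving: e^(-k*(x-x0)) = 1/3
x = x0 + ln(3)/k
ln(3) = 1.0986
x = 32 + 1.0986/1.0
= 32 + 1.0986
= 33.10


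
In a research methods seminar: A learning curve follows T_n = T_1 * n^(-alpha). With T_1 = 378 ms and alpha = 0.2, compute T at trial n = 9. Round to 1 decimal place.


T_n = 378 * 9^(-0.2)
9^(-0.2) = 0.644394
T_n = 378 * 0.644394
= 243.6 ms


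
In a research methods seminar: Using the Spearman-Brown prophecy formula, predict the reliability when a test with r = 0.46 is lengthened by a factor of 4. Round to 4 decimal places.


r_new = n*r / (1 + (n-1)*r)
Numerator = 4 * 0.46 = 1.84
Denominator = 1 + 3 * 0.46 = 2.38
r_new = 1.84 / 2.38
= 0.7731


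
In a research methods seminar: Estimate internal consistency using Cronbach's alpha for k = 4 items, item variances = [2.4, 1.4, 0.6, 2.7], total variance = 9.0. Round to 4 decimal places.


alpha = (k/(k-1)) * (1 - sum(s_i^2)/s_total^2)
sum(item variances) = 7.1
k/(k-1) = 4/3 = 1.333333
1 - 7.1/9.0 = 1 - 0.788889 = 0.211111
alpha = 1.333333 * 0.211111
= 0.2815


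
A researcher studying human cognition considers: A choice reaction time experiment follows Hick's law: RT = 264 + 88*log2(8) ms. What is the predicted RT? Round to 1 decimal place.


RT = 264 + 88 * log2(8)
log2(8) = 3.0
RT = 264 + 88 * 3.0
= 264 + 264.0
= 528.0 ms


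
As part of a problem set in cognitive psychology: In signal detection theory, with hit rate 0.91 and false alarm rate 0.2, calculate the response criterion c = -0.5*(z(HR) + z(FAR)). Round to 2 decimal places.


c = -0.5 * (z(HR) + z(FAR))
z(0.91) = 1.3408
z(0.2) = -0.8416
c = -0.5 * (1.3408 + -0.8416)
= -0.5 * 0.4992
= -0.25


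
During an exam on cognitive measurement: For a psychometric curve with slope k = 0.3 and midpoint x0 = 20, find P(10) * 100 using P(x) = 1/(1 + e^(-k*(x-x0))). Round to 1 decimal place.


P(x) = 1/(1 + e^(-0.3*(10 - 20)))
Exponent = -0.3 * -10 = 3.0
e^(3.0) = 20.085537
P = 1/(1 + 20.085537) = 0.047426
Percentage = 4.7


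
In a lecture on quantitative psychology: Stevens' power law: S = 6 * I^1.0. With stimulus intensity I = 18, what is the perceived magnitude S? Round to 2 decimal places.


S = 6 * 18^1.0
18^1.0 = 18.0
S = 6 * 18.0
= 108.00


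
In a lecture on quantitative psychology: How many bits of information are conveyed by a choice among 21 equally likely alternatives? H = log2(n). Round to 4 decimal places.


H = log2(n)
H = log2(21)
= 4.3923


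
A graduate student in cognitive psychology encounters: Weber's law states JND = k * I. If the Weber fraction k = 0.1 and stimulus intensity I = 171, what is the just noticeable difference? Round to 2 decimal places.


JND = k * I
JND = 0.1 * 171
= 17.10


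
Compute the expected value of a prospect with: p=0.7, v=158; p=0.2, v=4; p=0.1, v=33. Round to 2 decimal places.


EU = sum(p_i * v_i)
0.7 * 158 = 110.6
0.2 * 4 = 0.8
0.1 * 33 = 3.3
EU = 110.6 + 0.8 + 3.3
= 114.70


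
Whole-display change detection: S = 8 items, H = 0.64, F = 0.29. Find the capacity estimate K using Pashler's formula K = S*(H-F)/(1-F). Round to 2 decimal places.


K = S * (H - F) / (1 - F)
H - F = 0.35
1 - F = 0.71
K = 8 * 0.35 / 0.71
= 3.94


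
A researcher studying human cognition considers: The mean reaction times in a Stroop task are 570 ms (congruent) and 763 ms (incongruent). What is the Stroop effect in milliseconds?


Stroop effect = RT(incongruent) - RT(congruent)
= 763 - 570
= 193 ms


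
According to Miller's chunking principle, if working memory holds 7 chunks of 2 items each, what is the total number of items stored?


Total items = chunks * items_per_chunk
= 7 * 2
= 14


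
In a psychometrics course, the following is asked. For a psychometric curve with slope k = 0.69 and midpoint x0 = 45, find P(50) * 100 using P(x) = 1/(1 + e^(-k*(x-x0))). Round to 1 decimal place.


P(x) = 1/(1 + e^(-0.69*(50 - 45)))
Exponent = -0.69 * 5 = -3.45
e^(-3.45) = 0.031746
P = 1/(1 + 0.031746) = 0.969231
Percentage = 96.9


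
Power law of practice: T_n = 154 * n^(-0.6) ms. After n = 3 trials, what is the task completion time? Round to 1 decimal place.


T_n = 154 * 3^(-0.6)
3^(-0.6) = 0.517282
T_n = 154 * 0.517282
= 79.7 ms


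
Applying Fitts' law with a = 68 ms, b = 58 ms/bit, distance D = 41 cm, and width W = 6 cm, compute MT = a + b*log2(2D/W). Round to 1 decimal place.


MT = 68 + 58 * log2(2*41/6)
2D/W = 13.666667
log2(13.666667) = 3.7726
MT = 68 + 58 * 3.7726
= 286.8 ms


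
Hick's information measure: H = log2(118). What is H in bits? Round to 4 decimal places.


H = log2(n)
H = log2(118)
= 6.8826


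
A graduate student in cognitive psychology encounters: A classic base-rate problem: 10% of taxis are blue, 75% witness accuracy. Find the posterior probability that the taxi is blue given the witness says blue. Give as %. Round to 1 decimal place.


P(blue | says blue) = P(says blue | blue)*P(blue) / [P(says blue | blue)*P(blue) + P(says blue | not blue)*P(not blue)]
Numerator = 0.75 * 0.1 = 0.075
False identification = 0.25 * 0.9 = 0.225
P = 0.075 / (0.075 + 0.225)
= 0.075 / 0.3
As percentage = 25.0


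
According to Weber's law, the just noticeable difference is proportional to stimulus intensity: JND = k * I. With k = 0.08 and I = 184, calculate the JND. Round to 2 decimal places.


JND = k * I
JND = 0.08 * 184
= 14.72


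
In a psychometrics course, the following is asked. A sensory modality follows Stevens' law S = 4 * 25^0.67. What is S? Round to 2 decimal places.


S = 4 * 25^0.67
25^0.67 = 8.6421
S = 4 * 8.6421
= 34.57


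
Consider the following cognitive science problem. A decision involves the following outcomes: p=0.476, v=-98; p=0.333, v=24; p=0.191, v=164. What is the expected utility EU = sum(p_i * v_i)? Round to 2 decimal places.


EU = sum(p_i * v_i)
0.476 * -98 = -46.648
0.333 * 24 = 7.992
0.191 * 164 = 31.324
EU = -46.648 + 7.992 + 31.324
= -7.33


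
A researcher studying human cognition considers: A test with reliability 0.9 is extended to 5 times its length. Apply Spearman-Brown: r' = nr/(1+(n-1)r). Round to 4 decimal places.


r_new = n*r / (1 + (n-1)*r)
Numerator = 5 * 0.9 = 4.5
Denominator = 1 + 4 * 0.9 = 4.6
r_new = 4.5 / 4.6
= 0.9783


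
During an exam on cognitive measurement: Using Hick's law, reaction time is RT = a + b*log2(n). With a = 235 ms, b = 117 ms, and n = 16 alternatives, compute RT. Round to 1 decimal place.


RT = 235 + 117 * log2(16)
log2(16) = 4.0
RT = 235 + 117 * 4.0
= 235 + 468.0
= 703.0 ms


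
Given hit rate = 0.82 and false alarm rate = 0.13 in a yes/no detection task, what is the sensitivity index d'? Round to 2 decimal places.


d' = z(HR) - z(FAR)
z(0.82) = 0.9154
z(0.13) = -1.1264
d' = 0.9154 - -1.1264
= 2.04


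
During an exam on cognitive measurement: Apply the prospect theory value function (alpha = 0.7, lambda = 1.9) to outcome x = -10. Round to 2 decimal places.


Since x = -10 < 0, use v(x) = -lambda*(-x)^alpha
(-x) = 10
10^0.7 = 5.0119
v(-10) = -1.9 * 5.0119
= -9.52


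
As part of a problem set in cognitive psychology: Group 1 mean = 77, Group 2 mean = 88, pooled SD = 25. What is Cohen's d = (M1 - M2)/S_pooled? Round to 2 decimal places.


Cohen's d = (M1 - M2) / S_pooled
= (77 - 88) / 25
= -11 / 25
= -0.44


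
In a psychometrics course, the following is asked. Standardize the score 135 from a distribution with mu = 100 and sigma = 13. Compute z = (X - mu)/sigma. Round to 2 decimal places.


z = (X - mu) / sigma
= (135 - 100) / 13
= 35 / 13
= 2.69


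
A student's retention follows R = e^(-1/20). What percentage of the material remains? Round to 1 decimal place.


R = e^(-t/S)
-t/S = -1/20 = -0.05
R = e^(-0.05) = 0.951229
Percentage = 0.951229 * 100
= 95.1


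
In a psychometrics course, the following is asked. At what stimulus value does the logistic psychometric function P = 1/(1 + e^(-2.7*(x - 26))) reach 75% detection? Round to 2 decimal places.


At P = 0.75: 0.75 = 1/(1 + e^(-k*(x-x0)))
Solving: e^(-k*(x-x0)) = 1/3
x = x0 + ln(3)/k
ln(3) = 1.0986
x = 26 + 1.0986/2.7
= 26 + 0.4069
= 26.41


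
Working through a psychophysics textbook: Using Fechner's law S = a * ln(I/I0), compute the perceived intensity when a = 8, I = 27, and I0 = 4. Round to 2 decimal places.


S = 8 * ln(27/4)
I/I0 = 6.75
ln(6.75) = 1.9095
S = 8 * 1.9095
= 15.28


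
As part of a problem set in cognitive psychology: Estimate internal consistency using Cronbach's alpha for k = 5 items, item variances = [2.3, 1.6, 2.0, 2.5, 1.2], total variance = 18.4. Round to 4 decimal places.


alpha = (k/(k-1)) * (1 - sum(s_i^2)/s_total^2)
sum(item variances) = 9.6
k/(k-1) = 5/4 = 1.25
1 - 9.6/18.4 = 1 - 0.521739 = 0.478261
alpha = 1.25 * 0.478261
= 0.5978


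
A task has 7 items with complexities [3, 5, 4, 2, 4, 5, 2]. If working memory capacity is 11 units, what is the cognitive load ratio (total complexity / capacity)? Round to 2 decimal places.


Total complexity = 3 + 5 + 4 + 2 + 4 + 5 + 2 = 25
Load = total / capacity = 25 / 11
= 2.27


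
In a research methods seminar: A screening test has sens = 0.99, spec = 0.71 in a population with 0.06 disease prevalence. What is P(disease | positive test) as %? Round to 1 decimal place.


PPV = (sens * prev) / (sens * prev + (1-spec) * (1-prev))
Numerator = 0.99 * 0.06 = 0.0594
P(positive and no disease) = (1 - spec) * (1 - prev) = (1 - 0.71) * (1 - 0.06) = 0.2726
Denominator = 0.0594 + 0.2726 = 0.332
PPV = 0.0594 / 0.332 = 0.178916
As percentage = 17.9


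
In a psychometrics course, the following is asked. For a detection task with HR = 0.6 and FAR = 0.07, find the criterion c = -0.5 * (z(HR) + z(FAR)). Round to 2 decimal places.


c = -0.5 * (z(HR) + z(FAR))
z(0.6) = 0.2533
z(0.07) = -1.4758
c = -0.5 * (0.2533 + -1.4758)
= -0.5 * -1.2225
= 0.61


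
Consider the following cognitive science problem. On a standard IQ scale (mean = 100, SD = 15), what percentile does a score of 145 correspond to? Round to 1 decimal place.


z = (IQ - mean) / SD
z = (145 - 100) / 15 = 3.0
Percentile = Phi(3.0) * 100
Phi(3.0) = 0.99865
= 99.9


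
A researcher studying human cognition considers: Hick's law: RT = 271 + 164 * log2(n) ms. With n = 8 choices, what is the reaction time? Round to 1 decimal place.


RT = 271 + 164 * log2(8)
log2(8) = 3.0
RT = 271 + 164 * 3.0
= 271 + 492.0
= 763.0 ms


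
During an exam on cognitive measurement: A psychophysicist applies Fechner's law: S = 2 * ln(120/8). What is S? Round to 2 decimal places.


S = 2 * ln(120/8)
I/I0 = 15.0
ln(15.0) = 2.7081
S = 2 * 2.7081
= 5.42


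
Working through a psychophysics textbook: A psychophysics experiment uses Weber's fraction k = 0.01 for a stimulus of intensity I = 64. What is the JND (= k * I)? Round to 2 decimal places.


JND = k * I
JND = 0.01 * 64
= 0.64


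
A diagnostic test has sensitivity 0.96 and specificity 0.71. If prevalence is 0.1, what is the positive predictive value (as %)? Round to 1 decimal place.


PPV = (sens * prev) / (sens * prev + (1-spec) * (1-prev))
Numerator = 0.96 * 0.1 = 0.096
P(positive and no disease) = (1 - spec) * (1 - prev) = (1 - 0.71) * (1 - 0.1) = 0.261
Denominator = 0.096 + 0.261 = 0.357
PPV = 0.096 / 0.357 = 0.268908
As percentage = 26.9


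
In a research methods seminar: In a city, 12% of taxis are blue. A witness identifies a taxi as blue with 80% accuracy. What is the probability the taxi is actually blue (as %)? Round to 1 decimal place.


P(blue | says blue) = P(says blue | blue)*P(blue) / [P(says blue | blue)*P(blue) + P(says blue | not blue)*P(not blue)]
Numerator = 0.8 * 0.12 = 0.096
False identification = 0.2 * 0.88 = 0.176
P = 0.096 / (0.096 + 0.176)
= 0.096 / 0.272
As percentage = 35.3


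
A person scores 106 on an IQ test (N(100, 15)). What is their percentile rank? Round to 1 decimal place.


z = (IQ - mean) / SD
z = (106 - 100) / 15 = 0.4
Percentile = Phi(0.4) * 100
Phi(0.4) = 0.655422
= 65.5


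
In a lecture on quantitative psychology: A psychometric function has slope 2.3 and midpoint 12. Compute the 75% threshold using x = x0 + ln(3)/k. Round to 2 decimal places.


At P = 0.75: 0.75 = 1/(1 + e^(-k*(x-x0)))
Solving: e^(-k*(x-x0)) = 1/3
x = x0 + ln(3)/k
ln(3) = 1.0986
x = 12 + 1.0986/2.3
= 12 + 0.4777
= 12.48


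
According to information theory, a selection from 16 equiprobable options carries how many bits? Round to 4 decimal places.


H = log2(n)
H = log2(16)
= 4.0000


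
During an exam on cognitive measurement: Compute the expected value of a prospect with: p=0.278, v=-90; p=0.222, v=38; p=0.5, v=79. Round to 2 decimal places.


EU = sum(p_i * v_i)
0.278 * -90 = -25.02
0.222 * 38 = 8.436
0.5 * 79 = 39.5
EU = -25.02 + 8.436 + 39.5
= 22.92


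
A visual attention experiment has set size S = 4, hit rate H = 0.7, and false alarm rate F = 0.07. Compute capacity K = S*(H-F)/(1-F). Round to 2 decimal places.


K = S * (H - F) / (1 - F)
H - F = 0.63
1 - F = 0.93
K = 4 * 0.63 / 0.93
= 2.71


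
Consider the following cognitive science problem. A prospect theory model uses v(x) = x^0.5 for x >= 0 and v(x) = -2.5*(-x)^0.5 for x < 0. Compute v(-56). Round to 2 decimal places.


Since x = -56 < 0, use v(x) = -lambda*(-x)^alpha
(-x) = 56
56^0.5 = 7.4833
v(-56) = -2.5 * 7.4833
= -18.71


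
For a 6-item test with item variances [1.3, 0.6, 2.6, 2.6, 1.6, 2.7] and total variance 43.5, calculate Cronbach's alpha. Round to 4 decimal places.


alpha = (k/(k-1)) * (1 - sum(s_i^2)/s_total^2)
sum(item variances) = 11.4
k/(k-1) = 6/5 = 1.2
1 - 11.4/43.5 = 1 - 0.262069 = 0.737931
alpha = 1.2 * 0.737931
= 0.8855


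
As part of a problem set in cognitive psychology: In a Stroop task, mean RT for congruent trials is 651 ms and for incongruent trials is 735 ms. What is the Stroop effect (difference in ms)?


Stroop effect = RT(incongruent) - RT(congruent)
= 735 - 651
= 84 ms


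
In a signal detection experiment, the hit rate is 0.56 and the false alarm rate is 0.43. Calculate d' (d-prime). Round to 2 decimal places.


d' = z(HR) - z(FAR)
z(0.56) = 0.151
z(0.43) = -0.1764
d' = 0.151 - -0.1764
= 0.33


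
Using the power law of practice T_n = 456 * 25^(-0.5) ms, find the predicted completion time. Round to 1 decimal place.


T_n = 456 * 25^(-0.5)
25^(-0.5) = 0.2
T_n = 456 * 0.2
= 91.2 ms


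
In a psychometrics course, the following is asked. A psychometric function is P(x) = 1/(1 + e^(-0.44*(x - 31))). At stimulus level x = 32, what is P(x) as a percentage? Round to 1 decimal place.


P(x) = 1/(1 + e^(-0.44*(32 - 31)))
Exponent = -0.44 * 1 = -0.44
e^(-0.44) = 0.644036
P = 1/(1 + 0.644036) = 0.608259
Percentage = 60.8


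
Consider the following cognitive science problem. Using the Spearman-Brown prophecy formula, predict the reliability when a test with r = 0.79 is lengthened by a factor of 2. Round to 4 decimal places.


r_new = n*r / (1 + (n-1)*r)
Numerator = 2 * 0.79 = 1.58
Denominator = 1 + 1 * 0.79 = 1.79
r_new = 1.58 / 1.79
= 0.8827


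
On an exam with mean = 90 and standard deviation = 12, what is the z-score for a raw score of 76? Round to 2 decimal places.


z = (X - mu) / sigma
= (76 - 90) / 12
= -14 / 12
= -1.17


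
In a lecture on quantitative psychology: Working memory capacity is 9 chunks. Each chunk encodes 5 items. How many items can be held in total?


Total items = chunks * items_per_chunk
= 9 * 5
= 45


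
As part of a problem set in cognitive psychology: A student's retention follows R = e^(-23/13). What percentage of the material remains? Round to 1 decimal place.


R = e^(-t/S)
-t/S = -23/13 = -1.769231
R = e^(-1.769231) = 0.170464
Percentage = 0.170464 * 100
= 17.0


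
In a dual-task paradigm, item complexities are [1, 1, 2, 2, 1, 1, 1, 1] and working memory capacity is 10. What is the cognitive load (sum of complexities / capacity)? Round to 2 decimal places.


Total complexity = 1 + 1 + 2 + 2 + 1 + 1 + 1 + 1 = 10
Load = total / capacity = 10 / 10
= 1.00


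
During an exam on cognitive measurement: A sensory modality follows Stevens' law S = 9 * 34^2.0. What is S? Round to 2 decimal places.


S = 9 * 34^2.0
34^2.0 = 1156.0
S = 9 * 1156.0
= 10404.00


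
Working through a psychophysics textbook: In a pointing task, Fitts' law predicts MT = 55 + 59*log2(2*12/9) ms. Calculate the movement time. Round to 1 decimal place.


MT = 55 + 59 * log2(2*12/9)
2D/W = 2.666667
log2(2.666667) = 1.415
MT = 55 + 59 * 1.415
= 138.5 ms


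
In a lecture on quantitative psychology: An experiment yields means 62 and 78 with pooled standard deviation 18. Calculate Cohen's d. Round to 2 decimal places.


Cohen's d = (M1 - M2) / S_pooled
= (62 - 78) / 18
= -16 / 18
= -0.89


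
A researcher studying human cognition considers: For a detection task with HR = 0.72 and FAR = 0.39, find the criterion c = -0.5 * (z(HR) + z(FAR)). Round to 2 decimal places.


c = -0.5 * (z(HR) + z(FAR))
z(0.72) = 0.5828
z(0.39) = -0.2793
c = -0.5 * (0.5828 + -0.2793)
= -0.5 * 0.3035
= -0.15


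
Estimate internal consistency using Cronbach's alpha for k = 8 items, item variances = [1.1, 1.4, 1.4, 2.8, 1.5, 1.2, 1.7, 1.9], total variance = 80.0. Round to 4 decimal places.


alpha = (k/(k-1)) * (1 - sum(s_i^2)/s_total^2)
sum(item variances) = 13.0
k/(k-1) = 8/7 = 1.142857
1 - 13.0/80.0 = 1 - 0.1625 = 0.8375
alpha = 1.142857 * 0.8375
= 0.9571


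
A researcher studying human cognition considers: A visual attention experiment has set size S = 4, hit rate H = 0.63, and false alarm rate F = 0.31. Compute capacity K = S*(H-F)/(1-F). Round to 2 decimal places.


K = S * (H - F) / (1 - F)
H - F = 0.32
1 - F = 0.69
K = 4 * 0.32 / 0.69
= 1.86


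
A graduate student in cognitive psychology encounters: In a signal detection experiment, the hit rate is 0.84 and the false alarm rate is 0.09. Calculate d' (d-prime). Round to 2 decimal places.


d' = z(HR) - z(FAR)
z(0.84) = 0.9945
z(0.09) = -1.3408
d' = 0.9945 - -1.3408
= 2.34


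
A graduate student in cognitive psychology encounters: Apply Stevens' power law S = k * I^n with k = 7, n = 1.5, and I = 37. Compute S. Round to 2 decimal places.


S = 7 * 37^1.5
37^1.5 = 225.0622
S = 7 * 225.0622
= 1575.44


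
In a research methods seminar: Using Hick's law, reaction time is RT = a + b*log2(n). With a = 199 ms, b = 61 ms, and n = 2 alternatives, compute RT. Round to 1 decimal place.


RT = 199 + 61 * log2(2)
log2(2) = 1.0
RT = 199 + 61 * 1.0
= 199 + 61.0
= 260.0 ms


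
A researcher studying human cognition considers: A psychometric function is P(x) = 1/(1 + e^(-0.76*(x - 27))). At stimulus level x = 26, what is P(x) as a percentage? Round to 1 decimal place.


P(x) = 1/(1 + e^(-0.76*(26 - 27)))
Exponent = -0.76 * -1 = 0.76
e^(0.76) = 2.138276
P = 1/(1 + 2.138276) = 0.318646
Percentage = 31.9


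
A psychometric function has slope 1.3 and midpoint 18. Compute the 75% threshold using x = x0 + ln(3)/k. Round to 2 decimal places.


At P = 0.75: 0.75 = 1/(1 + e^(-k*(x-x0)))
Solving: e^(-k*(x-x0)) = 1/3
x = x0 + ln(3)/k
ln(3) = 1.0986
x = 18 + 1.0986/1.3
= 18 + 0.8451
= 18.85


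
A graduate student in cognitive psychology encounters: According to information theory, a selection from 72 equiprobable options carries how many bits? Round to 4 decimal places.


H = log2(n)
H = log2(72)
= 6.1699


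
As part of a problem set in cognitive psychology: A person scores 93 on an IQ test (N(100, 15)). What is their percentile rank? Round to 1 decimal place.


z = (IQ - mean) / SD
z = (93 - 100) / 15 = -0.4667
Percentile = Phi(-0.4667) * 100
Phi(-0.4667) = 0.320357
= 32.0


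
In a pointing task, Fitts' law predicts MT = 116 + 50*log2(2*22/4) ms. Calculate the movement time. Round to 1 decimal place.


MT = 116 + 50 * log2(2*22/4)
2D/W = 11.0
log2(11.0) = 3.4594
MT = 116 + 50 * 3.4594
= 289.0 ms


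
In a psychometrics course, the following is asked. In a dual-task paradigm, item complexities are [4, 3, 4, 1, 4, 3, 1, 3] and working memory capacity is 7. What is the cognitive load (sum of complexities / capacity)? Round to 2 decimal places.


Total complexity = 4 + 3 + 4 + 1 + 4 + 3 + 1 + 3 = 23
Load = total / capacity = 23 / 7
= 3.29


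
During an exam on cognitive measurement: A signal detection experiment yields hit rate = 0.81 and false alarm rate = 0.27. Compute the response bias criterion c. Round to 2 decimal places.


c = -0.5 * (z(HR) + z(FAR))
z(0.81) = 0.8779
z(0.27) = -0.6128
c = -0.5 * (0.8779 + -0.6128)
= -0.5 * 0.2651
= -0.13


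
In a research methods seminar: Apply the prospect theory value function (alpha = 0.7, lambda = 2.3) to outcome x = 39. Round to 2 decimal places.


Since x = 39 >= 0, use v(x) = x^0.7
39^0.7 = 12.9941
v(39) = 12.99


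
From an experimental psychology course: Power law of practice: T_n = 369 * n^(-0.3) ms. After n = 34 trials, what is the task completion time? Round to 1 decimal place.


T_n = 369 * 34^(-0.3)
34^(-0.3) = 0.347181
T_n = 369 * 0.347181
= 128.1 ms


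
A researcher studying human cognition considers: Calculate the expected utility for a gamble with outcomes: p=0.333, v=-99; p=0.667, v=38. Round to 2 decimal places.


EU = sum(p_i * v_i)
0.333 * -99 = -32.967
0.667 * 38 = 25.346
EU = -32.967 + 25.346
= -7.62


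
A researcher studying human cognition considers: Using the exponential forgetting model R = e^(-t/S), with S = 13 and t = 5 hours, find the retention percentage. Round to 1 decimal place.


R = e^(-t/S)
-t/S = -5/13 = -0.384615
R = e^(-0.384615) = 0.680713
Percentage = 0.680713 * 100
= 68.1


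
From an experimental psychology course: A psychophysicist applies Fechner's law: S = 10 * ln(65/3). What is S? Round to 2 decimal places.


S = 10 * ln(65/3)
I/I0 = 21.666667
ln(21.666667) = 3.0758
S = 10 * 3.0758
= 30.76


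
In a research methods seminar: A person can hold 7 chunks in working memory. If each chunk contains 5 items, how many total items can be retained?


Total items = chunks * items_per_chunk
= 7 * 5
= 35


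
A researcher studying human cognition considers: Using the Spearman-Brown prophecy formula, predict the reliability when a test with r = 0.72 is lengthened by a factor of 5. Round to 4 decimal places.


r_new = n*r / (1 + (n-1)*r)
Numerator = 5 * 0.72 = 3.6
Denominator = 1 + 4 * 0.72 = 3.88
r_new = 3.6 / 3.88
= 0.9278


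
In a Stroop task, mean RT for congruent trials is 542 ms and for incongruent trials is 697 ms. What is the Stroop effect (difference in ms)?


Stroop effect = RT(incongruent) - RT(congruent)
= 697 - 542
= 155 ms


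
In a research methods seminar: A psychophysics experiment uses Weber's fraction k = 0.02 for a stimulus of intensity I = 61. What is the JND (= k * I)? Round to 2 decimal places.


JND = k * I
JND = 0.02 * 61
= 1.22


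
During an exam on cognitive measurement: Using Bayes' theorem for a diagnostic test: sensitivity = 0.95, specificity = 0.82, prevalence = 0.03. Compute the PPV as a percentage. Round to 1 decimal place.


PPV = (sens * prev) / (sens * prev + (1-spec) * (1-prev))
Numerator = 0.95 * 0.03 = 0.0285
P(positive and no disease) = (1 - spec) * (1 - prev) = (1 - 0.82) * (1 - 0.03) = 0.1746
Denominator = 0.0285 + 0.1746 = 0.2031
PPV = 0.0285 / 0.2031 = 0.140325
As percentage = 14.0


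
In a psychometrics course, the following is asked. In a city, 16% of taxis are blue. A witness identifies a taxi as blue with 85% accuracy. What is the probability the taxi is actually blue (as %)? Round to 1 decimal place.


P(blue | says blue) = P(says blue | blue)*P(blue) / [P(says blue | blue)*P(blue) + P(says blue | not blue)*P(not blue)]
Numerator = 0.85 * 0.16 = 0.136
False identification = 0.15 * 0.84 = 0.126
P = 0.136 / (0.136 + 0.126)
= 0.136 / 0.262
As percentage = 51.9


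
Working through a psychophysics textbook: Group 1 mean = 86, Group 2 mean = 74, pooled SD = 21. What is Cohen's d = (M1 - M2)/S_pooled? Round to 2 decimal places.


Cohen's d = (M1 - M2) / S_pooled
= (86 - 74) / 21
= 12 / 21
= 0.57


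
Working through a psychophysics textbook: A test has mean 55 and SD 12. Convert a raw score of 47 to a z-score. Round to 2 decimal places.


z = (X - mu) / sigma
= (47 - 55) / 12
= -8 / 12
= -0.67


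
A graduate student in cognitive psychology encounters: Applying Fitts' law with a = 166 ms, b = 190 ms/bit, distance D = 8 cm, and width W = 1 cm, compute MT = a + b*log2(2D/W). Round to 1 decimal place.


MT = 166 + 190 * log2(2*8/1)
2D/W = 16.0
log2(16.0) = 4.0
MT = 166 + 190 * 4.0
= 926.0 ms


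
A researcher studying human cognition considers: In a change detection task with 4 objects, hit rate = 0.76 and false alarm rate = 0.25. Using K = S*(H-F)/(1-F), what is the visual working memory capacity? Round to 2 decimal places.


K = S * (H - F) / (1 - F)
H - F = 0.51
1 - F = 0.75
K = 4 * 0.51 / 0.75
= 2.72


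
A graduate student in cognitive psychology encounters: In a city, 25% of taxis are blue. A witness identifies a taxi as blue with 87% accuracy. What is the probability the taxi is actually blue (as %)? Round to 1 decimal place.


P(blue | says blue) = P(says blue | blue)*P(blue) / [P(says blue | blue)*P(blue) + P(says blue | not blue)*P(not blue)]
Numerator = 0.87 * 0.25 = 0.2175
False identification = 0.13 * 0.75 = 0.0975
P = 0.2175 / (0.2175 + 0.0975)
= 0.2175 / 0.315
As percentage = 69.0


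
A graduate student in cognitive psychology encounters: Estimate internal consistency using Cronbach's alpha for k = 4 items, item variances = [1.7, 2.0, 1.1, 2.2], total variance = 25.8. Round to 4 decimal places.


alpha = (k/(k-1)) * (1 - sum(s_i^2)/s_total^2)
sum(item variances) = 7.0
k/(k-1) = 4/3 = 1.333333
1 - 7.0/25.8 = 1 - 0.271318 = 0.728682
alpha = 1.333333 * 0.728682
= 0.9716


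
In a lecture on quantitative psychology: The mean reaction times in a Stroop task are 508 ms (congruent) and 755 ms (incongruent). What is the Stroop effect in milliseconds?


Stroop effect = RT(incongruent) - RT(congruent)
= 755 - 508
= 247 ms


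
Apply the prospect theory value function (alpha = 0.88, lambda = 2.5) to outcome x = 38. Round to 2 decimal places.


Since x = 38 >= 0, use v(x) = x^0.88
38^0.88 = 24.5589
v(38) = 24.56


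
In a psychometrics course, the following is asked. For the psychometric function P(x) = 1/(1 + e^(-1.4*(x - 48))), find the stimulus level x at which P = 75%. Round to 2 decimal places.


At P = 0.75: 0.75 = 1/(1 + e^(-k*(x-x0)))
Solving: e^(-k*(x-x0)) = 1/3
x = x0 + ln(3)/k
ln(3) = 1.0986
x = 48 + 1.0986/1.4
= 48 + 0.7847
= 48.78


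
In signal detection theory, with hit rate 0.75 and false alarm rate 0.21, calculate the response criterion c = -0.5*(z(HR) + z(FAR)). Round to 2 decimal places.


c = -0.5 * (z(HR) + z(FAR))
z(0.75) = 0.6745
z(0.21) = -0.8064
c = -0.5 * (0.6745 + -0.8064)
= -0.5 * -0.1319
= 0.07


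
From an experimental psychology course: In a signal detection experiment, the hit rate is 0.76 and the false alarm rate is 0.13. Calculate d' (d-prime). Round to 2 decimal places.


d' = z(HR) - z(FAR)
z(0.76) = 0.7063
z(0.13) = -1.1264
d' = 0.7063 - -1.1264
= 1.83


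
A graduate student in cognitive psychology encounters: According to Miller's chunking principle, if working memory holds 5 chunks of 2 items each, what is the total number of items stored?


Total items = chunks * items_per_chunk
= 5 * 2
= 10


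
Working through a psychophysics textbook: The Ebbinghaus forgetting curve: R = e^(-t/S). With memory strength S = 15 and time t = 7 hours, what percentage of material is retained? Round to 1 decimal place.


R = e^(-t/S)
-t/S = -7/15 = -0.466667
R = e^(-0.466667) = 0.627089
Percentage = 0.627089 * 100
= 62.7


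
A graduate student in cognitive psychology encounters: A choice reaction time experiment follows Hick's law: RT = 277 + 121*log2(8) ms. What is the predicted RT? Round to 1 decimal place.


RT = 277 + 121 * log2(8)
log2(8) = 3.0
RT = 277 + 121 * 3.0
= 277 + 363.0
= 640.0 ms


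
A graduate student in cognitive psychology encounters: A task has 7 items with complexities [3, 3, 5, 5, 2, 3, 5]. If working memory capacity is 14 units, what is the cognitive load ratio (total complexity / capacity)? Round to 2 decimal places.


Total complexity = 3 + 3 + 5 + 5 + 2 + 3 + 5 = 26
Load = total / capacity = 26 / 14
= 1.86


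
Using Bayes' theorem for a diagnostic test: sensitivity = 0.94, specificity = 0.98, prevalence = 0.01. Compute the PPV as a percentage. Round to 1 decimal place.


PPV = (sens * prev) / (sens * prev + (1-spec) * (1-prev))
Numerator = 0.94 * 0.01 = 0.0094
P(positive and no disease) = (1 - spec) * (1 - prev) = (1 - 0.98) * (1 - 0.01) = 0.0198
Denominator = 0.0094 + 0.0198 = 0.0292
PPV = 0.0094 / 0.0292 = 0.321918
As percentage = 32.2


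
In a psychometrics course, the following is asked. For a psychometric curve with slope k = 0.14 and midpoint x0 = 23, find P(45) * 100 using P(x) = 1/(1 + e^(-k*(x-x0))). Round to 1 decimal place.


P(x) = 1/(1 + e^(-0.14*(45 - 23)))
Exponent = -0.14 * 22 = -3.08
e^(-3.08) = 0.045959
P = 1/(1 + 0.045959) = 0.95606
Percentage = 95.6


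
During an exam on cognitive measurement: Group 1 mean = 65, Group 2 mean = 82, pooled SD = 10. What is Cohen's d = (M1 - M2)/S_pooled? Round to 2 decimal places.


Cohen's d = (M1 - M2) / S_pooled
= (65 - 82) / 10
= -17 / 10
= -1.70


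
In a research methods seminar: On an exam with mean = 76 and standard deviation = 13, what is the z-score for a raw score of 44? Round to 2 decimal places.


z = (X - mu) / sigma
= (44 - 76) / 13
= -32 / 13
= -2.46


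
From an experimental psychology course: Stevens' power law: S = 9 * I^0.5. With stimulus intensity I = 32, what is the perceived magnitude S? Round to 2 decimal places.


S = 9 * 32^0.5
32^0.5 = 5.6569
S = 9 * 5.6569
= 50.91


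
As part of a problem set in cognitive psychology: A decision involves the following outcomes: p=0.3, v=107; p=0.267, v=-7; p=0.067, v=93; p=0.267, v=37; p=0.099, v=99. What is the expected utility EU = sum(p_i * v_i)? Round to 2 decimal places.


EU = sum(p_i * v_i)
0.3 * 107 = 32.1
0.267 * -7 = -1.869
0.067 * 93 = 6.231
0.267 * 37 = 9.879
0.099 * 99 = 9.801
EU = 32.1 + -1.869 + 6.231 + 9.879 + 9.801
= 56.14


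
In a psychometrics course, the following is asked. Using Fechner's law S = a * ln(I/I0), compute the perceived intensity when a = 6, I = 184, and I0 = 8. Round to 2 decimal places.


S = 6 * ln(184/8)
I/I0 = 23.0
ln(23.0) = 3.1355
S = 6 * 3.1355
= 18.81


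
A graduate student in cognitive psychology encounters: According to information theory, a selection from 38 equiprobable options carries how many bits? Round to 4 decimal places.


H = log2(n)
H = log2(38)
= 5.2479


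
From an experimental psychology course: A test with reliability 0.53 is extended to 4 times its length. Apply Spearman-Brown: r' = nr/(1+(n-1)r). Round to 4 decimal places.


r_new = n*r / (1 + (n-1)*r)
Numerator = 4 * 0.53 = 2.12
Denominator = 1 + 3 * 0.53 = 2.59
r_new = 2.12 / 2.59
= 0.8185


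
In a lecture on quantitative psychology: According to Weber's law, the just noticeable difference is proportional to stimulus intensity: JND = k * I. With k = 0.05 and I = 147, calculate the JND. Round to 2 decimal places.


JND = k * I
JND = 0.05 * 147
= 7.35


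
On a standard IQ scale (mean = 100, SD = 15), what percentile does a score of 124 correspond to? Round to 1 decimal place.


z = (IQ - mean) / SD
z = (124 - 100) / 15 = 1.6
Percentile = Phi(1.6) * 100
Phi(1.6) = 0.945201
= 94.5


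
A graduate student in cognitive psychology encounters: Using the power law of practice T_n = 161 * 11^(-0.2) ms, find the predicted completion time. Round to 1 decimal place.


T_n = 161 * 11^(-0.2)
11^(-0.2) = 0.619044
T_n = 161 * 0.619044
= 99.7 ms


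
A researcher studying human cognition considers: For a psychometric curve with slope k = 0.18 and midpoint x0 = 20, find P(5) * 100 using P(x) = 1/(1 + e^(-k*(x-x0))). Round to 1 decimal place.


P(x) = 1/(1 + e^(-0.18*(5 - 20)))
Exponent = -0.18 * -15 = 2.7
e^(2.7) = 14.879732
P = 1/(1 + 14.879732) = 0.062973
Percentage = 6.3


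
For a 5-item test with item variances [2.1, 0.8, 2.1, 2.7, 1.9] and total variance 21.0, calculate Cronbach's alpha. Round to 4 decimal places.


alpha = (k/(k-1)) * (1 - sum(s_i^2)/s_total^2)
sum(item variances) = 9.6
k/(k-1) = 5/4 = 1.25
1 - 9.6/21.0 = 1 - 0.457143 = 0.542857
alpha = 1.25 * 0.542857
= 0.6786


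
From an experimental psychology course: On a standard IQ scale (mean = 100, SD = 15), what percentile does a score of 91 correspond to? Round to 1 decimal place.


z = (IQ - mean) / SD
z = (91 - 100) / 15 = -0.6
Percentile = Phi(-0.6) * 100
Phi(-0.6) = 0.274253
= 27.4


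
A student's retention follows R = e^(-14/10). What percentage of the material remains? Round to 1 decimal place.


R = e^(-t/S)
-t/S = -14/10 = -1.4
R = e^(-1.4) = 0.246597
Percentage = 0.246597 * 100
= 24.7


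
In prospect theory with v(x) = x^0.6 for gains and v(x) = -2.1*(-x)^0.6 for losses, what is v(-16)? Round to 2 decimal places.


Since x = -16 < 0, use v(x) = -lambda*(-x)^alpha
(-x) = 16
16^0.6 = 5.278
v(-16) = -2.1 * 5.278
= -11.08


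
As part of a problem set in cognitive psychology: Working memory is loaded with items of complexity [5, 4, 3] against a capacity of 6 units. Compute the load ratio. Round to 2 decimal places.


Total complexity = 5 + 4 + 3 = 12
Load = total / capacity = 12 / 6
= 2.00


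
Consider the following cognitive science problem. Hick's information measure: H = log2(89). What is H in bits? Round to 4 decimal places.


H = log2(n)
H = log2(89)
= 6.4757


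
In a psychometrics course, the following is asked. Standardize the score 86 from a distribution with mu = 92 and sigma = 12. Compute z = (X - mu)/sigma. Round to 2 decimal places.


z = (X - mu) / sigma
= (86 - 92) / 12
= -6 / 12
= -0.50


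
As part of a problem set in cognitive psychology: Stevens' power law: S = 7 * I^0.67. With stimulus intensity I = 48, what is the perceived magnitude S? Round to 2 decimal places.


S = 7 * 48^0.67
48^0.67 = 13.3792
S = 7 * 13.3792
= 93.65


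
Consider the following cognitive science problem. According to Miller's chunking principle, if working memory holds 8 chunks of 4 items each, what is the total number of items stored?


Total items = chunks * items_per_chunk
= 8 * 4
= 32


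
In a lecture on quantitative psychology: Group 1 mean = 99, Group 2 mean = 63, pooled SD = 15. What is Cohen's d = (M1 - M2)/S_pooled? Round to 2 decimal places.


Cohen's d = (M1 - M2) / S_pooled
= (99 - 63) / 15
= 36 / 15
= 2.40


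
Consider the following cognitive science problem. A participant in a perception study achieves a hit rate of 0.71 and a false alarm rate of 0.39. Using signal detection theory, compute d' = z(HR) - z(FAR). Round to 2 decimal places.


d' = z(HR) - z(FAR)
z(0.71) = 0.5534
z(0.39) = -0.2793
d' = 0.5534 - -0.2793
= 0.83


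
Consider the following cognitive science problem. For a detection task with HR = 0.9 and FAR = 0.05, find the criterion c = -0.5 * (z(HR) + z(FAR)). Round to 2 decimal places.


c = -0.5 * (z(HR) + z(FAR))
z(0.9) = 1.2816
z(0.05) = -1.6449
c = -0.5 * (1.2816 + -1.6449)
= -0.5 * -0.3633
= 0.18


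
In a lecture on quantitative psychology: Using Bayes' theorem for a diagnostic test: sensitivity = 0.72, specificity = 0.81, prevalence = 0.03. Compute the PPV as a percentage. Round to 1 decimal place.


PPV = (sens * prev) / (sens * prev + (1-spec) * (1-prev))
Numerator = 0.72 * 0.03 = 0.0216
P(positive and no disease) = (1 - spec) * (1 - prev) = (1 - 0.81) * (1 - 0.03) = 0.1843
Denominator = 0.0216 + 0.1843 = 0.2059
PPV = 0.0216 / 0.2059 = 0.104905
As percentage = 10.5


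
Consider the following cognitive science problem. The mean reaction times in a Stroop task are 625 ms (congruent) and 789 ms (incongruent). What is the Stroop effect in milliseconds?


Stroop effect = RT(incongruent) - RT(congruent)
= 789 - 625
= 164 ms


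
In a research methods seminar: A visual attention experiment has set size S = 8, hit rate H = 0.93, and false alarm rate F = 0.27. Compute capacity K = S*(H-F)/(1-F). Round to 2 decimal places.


K = S * (H - F) / (1 - F)
H - F = 0.66
1 - F = 0.73
K = 8 * 0.66 / 0.73
= 7.23


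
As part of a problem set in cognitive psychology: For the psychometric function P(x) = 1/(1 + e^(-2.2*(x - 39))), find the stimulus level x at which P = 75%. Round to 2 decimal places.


At P = 0.75: 0.75 = 1/(1 + e^(-k*(x-x0)))
Solving: e^(-k*(x-x0)) = 1/3
x = x0 + ln(3)/k
ln(3) = 1.0986
x = 39 + 1.0986/2.2
= 39 + 0.4994
= 39.50


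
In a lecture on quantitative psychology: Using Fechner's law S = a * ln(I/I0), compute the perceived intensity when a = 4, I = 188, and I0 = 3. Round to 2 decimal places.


S = 4 * ln(188/3)
I/I0 = 62.666667
ln(62.666667) = 4.1378
S = 4 * 4.1378
= 16.55


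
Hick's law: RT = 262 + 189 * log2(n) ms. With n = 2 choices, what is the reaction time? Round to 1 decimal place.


RT = 262 + 189 * log2(2)
log2(2) = 1.0
RT = 262 + 189 * 1.0
= 262 + 189.0
= 451.0 ms


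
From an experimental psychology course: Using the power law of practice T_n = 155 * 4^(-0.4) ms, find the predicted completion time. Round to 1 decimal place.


T_n = 155 * 4^(-0.4)
4^(-0.4) = 0.574349
T_n = 155 * 0.574349
= 89.0 ms


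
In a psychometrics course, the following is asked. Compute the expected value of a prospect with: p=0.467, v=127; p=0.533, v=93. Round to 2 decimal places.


EU = sum(p_i * v_i)
0.467 * 127 = 59.309
0.533 * 93 = 49.569
EU = 59.309 + 49.569
= 108.88


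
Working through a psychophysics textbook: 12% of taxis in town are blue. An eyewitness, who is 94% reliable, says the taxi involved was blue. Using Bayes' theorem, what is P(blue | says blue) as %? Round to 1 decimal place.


P(blue | says blue) = P(says blue | blue)*P(blue) / [P(says blue | blue)*P(blue) + P(says blue | not blue)*P(not blue)]
Numerator = 0.94 * 0.12 = 0.1128
False identification = 0.06 * 0.88 = 0.0528
P = 0.1128 / (0.1128 + 0.0528)
= 0.1128 / 0.1656
As percentage = 68.1


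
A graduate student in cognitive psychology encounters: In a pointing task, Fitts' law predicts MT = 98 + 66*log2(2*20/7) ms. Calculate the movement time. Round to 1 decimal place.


MT = 98 + 66 * log2(2*20/7)
2D/W = 5.714286
log2(5.714286) = 2.5146
MT = 98 + 66 * 2.5146
= 264.0 ms


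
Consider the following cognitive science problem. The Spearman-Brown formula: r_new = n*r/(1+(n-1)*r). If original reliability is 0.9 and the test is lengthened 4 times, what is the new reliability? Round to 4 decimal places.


r_new = n*r / (1 + (n-1)*r)
Numerator = 4 * 0.9 = 3.6
Denominator = 1 + 3 * 0.9 = 3.7
r_new = 3.6 / 3.7
= 0.9730


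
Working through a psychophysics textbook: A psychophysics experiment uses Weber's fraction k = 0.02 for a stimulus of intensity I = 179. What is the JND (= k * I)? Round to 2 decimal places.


JND = k * I
JND = 0.02 * 179
= 3.58


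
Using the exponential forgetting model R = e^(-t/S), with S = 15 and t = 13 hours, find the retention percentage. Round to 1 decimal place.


R = e^(-t/S)
-t/S = -13/15 = -0.866667
R = e^(-0.866667) = 0.42035
Percentage = 0.42035 * 100
= 42.0


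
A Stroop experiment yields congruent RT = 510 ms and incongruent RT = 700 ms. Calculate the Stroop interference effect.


Stroop effect = RT(incongruent) - RT(congruent)
= 700 - 510
= 190 ms


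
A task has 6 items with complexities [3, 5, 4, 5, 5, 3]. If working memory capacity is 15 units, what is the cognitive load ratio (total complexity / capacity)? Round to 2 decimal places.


Total complexity = 3 + 5 + 4 + 5 + 5 + 3 = 25
Load = total / capacity = 25 / 15
= 1.67
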